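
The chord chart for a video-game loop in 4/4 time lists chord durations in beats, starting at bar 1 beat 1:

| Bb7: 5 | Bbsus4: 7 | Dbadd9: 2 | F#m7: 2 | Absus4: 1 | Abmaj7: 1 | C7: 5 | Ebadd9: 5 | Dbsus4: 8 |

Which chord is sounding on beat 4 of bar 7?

Ebadd9

Beat 4 of bar 7 is beat (7−1)×4 + 4 = 28 overall.
Running totals: Bb7 ends at 5, Bbsus4 ends at 12, Dbadd9 ends at 14, F#m7 ends at 16, Absus4 ends at 17, Abmaj7 ends at 18, C7 ends at 23, Ebadd9 ends at 28.
Beat 28 falls within Ebadd9.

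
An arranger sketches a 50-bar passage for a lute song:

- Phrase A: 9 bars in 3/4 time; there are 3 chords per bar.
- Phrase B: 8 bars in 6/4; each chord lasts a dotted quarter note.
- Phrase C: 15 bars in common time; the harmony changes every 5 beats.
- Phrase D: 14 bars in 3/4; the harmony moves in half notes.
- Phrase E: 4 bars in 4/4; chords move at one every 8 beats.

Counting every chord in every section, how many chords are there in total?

A: 9·3 = 27 beats, 27/1 = 27 chords.
B: 8·6 = 48 beats, 48/1.5 = 32 chords.
C: 15·4 = 60 beats, 60/5 = 12 chords.
D: 14·3 = 42 beats, 42/2 = 21 chords.
E: 4·4 = 16 beats, 16/8 = 2 chords.
Total: 27 + 32 + 12 + 21 + 2 = 94.

94 chords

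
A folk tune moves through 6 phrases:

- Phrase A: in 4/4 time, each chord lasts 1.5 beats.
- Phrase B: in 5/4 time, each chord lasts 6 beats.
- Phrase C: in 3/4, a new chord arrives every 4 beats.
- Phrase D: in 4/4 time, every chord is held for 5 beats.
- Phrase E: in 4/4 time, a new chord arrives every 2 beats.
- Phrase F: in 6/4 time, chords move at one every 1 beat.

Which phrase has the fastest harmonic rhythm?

A: 4/1.5 = 8/3 chords/bar.
B: 5/6 = 5/6 chords/bar.
C: 3/4 = 0.75 chords/bar.
D: 4/5 = 0.8 chords/bar.
E: 4/2 = 2 chords/bar.
F: 6/1 = 6 chords/bar.
Fastest is F at 6 chords/bar.

Phrase F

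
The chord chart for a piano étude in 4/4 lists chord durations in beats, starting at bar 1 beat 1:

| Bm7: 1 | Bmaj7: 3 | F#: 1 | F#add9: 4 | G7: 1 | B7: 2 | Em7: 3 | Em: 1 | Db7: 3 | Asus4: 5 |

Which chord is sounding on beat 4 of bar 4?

Em

Beat 4 of bar 4 is beat (4−1)×4 + 4 = 16 overall.
Running totals: Bm7 ends at 1, Bmaj7 ends at 4, F# ends at 5, F#add9 ends at 9, G7 ends at 10, B7 ends at 12, Em7 ends at 15, Em ends at 16.
Beat 16 falls within Em.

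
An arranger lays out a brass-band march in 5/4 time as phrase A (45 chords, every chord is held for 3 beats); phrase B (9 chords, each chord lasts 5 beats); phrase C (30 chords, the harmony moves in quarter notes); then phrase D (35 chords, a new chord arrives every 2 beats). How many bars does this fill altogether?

56 bars

A: 45 × 3 = 135 beats = 27 bars.
B: 9 × 5 = 45 beats = 9 bars.
C: 30 × 1 = 30 beats = 6 bars.
D: 35 × 2 = 70 beats = 14 bars.
Total: 27 + 9 + 6 + 14 = 56 bars.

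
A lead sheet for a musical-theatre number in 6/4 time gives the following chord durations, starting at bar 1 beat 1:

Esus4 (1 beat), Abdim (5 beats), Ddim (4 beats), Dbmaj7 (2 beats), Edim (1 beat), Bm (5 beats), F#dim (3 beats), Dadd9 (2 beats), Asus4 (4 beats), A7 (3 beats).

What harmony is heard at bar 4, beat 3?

Beat 3 of bar 4 is beat (4−1)×6 + 3 = 21 overall.
Running totals: Esus4 ends at 1, Abdim ends at 6, Ddim ends at 10, Dbmaj7 ends at 12, Edim ends at 13, Bm ends at 18, F#dim ends at 21.
Beat 21 falls within F#dim.

F#dim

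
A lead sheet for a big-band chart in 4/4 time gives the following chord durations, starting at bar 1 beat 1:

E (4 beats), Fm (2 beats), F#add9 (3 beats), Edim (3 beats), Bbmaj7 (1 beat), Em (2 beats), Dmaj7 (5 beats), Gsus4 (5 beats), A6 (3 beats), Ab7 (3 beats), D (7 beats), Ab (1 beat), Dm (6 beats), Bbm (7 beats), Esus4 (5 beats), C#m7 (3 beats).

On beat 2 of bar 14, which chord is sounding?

Beat 2 of bar 14 is beat (14−1)×4 + 2 = 54 overall.
Running totals: E ends at 4, Fm ends at 6, F#add9 ends at 9, Edim ends at 12, Bbmaj7 ends at 13, Em ends at 15, Dmaj7 ends at 20, Gsus4 ends at 25, A6 ends at 28, Ab7 ends at 31, D ends at 38, Ab ends at 39, Dm ends at 45, Bbm ends at 52, Esus4 ends at 57.
Beat 54 falls within Esus4.

Esus4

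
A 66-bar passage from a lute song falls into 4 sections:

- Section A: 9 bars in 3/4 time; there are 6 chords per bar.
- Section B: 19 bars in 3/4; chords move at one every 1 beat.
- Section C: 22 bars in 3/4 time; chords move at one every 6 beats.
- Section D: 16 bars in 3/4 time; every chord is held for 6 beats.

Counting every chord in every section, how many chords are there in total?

130 chords

A has 27 beats and chords last 0.5 each, so 54 chords.
B has 57 beats and chords last 1 each, so 57 chords.
C has 66 beats and chords last 6 each, so 11 chords.
D has 48 beats and chords last 6 each, so 8 chords.
Total: 54 + 57 + 11 + 8 = 130.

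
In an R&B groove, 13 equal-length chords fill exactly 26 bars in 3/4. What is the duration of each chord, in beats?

26 bars × 3 beats/bar = 78 beats total.
78 beats ÷ 13 chords = 6 beats per chord.

6 beats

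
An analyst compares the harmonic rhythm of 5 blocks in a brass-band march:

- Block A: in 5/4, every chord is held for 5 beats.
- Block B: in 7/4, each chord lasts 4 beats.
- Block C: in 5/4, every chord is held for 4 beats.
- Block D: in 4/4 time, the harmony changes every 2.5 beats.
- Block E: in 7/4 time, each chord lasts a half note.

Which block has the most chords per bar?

Block E

A: each chord is 5 beats in 5/4, so 1 per bar.
B: each chord is 4 beats in 7/4, so 1.75 per bar.
C: each chord is 4 beats in 5/4, so 1.25 per bar.
D: each chord is 2.5 beats in 4/4, so 1.6 per bar.
E: each chord is 2 beats in 7/4, so 3.5 per bar.
Fastest is E at 3.5 chords/bar.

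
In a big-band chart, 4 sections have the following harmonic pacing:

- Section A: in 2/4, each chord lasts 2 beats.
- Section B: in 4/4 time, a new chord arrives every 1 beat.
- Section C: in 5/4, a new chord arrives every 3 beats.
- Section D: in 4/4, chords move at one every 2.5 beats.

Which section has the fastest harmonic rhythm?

A: 2 beats/bar ÷ 2 beats/chord = 1 chord/bar.
B: 4 beats/bar ÷ 1 beat/chord = 4 chords/bar.
C: 5 beats/bar ÷ 3 beats/chord = 5/3 chords/bar.
D: 4 beats/bar ÷ 2.5 beats/chord = 1.6 chords/bar.
Fastest is B at 4 chords/bar.

Section B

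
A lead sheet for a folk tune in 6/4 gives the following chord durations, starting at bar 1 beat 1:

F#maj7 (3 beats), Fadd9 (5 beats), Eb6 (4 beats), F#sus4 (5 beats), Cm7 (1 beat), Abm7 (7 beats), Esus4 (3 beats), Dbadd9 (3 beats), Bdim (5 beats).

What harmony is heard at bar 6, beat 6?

Bdim

Beat 6 of bar 6 is beat (6−1)×6 + 6 = 36 overall.
Running totals: F#maj7 ends at 3, Fadd9 ends at 8, Eb6 ends at 12, F#sus4 ends at 17, Cm7 ends at 18, Abm7 ends at 25, Esus4 ends at 28, Dbadd9 ends at 31, Bdim ends at 36.
Beat 36 falls within Bdim.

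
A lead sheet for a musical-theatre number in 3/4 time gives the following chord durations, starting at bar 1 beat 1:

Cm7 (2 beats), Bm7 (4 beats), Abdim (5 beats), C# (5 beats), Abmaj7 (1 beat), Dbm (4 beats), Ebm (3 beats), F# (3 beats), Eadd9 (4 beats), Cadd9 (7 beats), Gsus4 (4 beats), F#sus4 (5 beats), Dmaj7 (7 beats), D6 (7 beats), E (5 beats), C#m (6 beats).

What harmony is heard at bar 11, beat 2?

Beat 2 of bar 11 is beat (11−1)×3 + 2 = 32 overall.
Running totals: Cm7 ends at 2, Bm7 ends at 6, Abdim ends at 11, C# ends at 16, Abmaj7 ends at 17, Dbm ends at 21, Ebm ends at 24, F# ends at 27, Eadd9 ends at 31, Cadd9 ends at 38.
Beat 32 falls within Cadd9.

Cadd9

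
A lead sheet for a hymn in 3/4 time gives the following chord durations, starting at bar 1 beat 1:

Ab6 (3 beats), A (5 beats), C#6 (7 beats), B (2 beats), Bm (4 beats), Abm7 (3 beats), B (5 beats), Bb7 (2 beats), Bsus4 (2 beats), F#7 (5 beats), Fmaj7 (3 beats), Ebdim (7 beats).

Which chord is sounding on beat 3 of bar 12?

F#7

Beat 3 of bar 12 is beat (12−1)×3 + 3 = 36 overall.
Running totals: Ab6 ends at 3, A ends at 8, C#6 ends at 15, B ends at 17, Bm ends at 21, Abm7 ends at 24, B ends at 29, Bb7 ends at 31, Bsus4 ends at 33, F#7 ends at 38.
Beat 36 falls within F#7.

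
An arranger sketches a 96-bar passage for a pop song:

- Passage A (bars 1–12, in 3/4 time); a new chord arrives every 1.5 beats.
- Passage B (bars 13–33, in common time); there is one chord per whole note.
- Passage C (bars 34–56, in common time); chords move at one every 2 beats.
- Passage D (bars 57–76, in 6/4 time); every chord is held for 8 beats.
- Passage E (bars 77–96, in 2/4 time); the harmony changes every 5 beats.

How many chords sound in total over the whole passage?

A has 36 beats and chords last 1.5 each, so 24 chords.
B has 84 beats and chords last 4 each, so 21 chords.
C has 92 beats and chords last 2 each, so 46 chords.
D has 120 beats and chords last 8 each, so 15 chords.
E has 40 beats and chords last 5 each, so 8 chords.
Total: 24 + 21 + 46 + 15 + 8 = 114.

114 chords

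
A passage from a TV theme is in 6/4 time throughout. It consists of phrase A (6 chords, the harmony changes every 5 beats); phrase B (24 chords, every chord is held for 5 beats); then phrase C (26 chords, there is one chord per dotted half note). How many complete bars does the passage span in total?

38 bars

A: 6 × 5 = 30 beats = 5 bars.
B: 24 × 5 = 120 beats = 20 bars.
C: 26 × 3 = 78 beats = 13 bars.
Total: 5 + 20 + 13 = 38 bars.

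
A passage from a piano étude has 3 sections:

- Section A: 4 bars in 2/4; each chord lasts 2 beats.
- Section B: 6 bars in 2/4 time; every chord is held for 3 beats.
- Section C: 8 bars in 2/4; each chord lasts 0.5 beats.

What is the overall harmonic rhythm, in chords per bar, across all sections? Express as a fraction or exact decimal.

A: 4 × 2 = 8 beats ÷ 2 = 4 chords.
B: 6 × 2 = 12 beats ÷ 3 = 4 chords.
C: 8 × 2 = 16 beats ÷ 0.5 = 32 chords.
Overall: 40 chords over 18 bars → 40/18 = 20/9 chords per bar.

20/9 chords per bar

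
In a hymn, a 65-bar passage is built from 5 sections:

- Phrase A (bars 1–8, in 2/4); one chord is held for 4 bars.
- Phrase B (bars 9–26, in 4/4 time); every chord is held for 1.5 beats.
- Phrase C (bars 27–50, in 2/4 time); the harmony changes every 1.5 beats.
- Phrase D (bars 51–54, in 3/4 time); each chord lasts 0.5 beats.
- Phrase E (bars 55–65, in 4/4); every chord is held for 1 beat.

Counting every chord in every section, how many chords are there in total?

A: 8·2 = 16 beats, 16/8 = 2 chords.
B: 18·4 = 72 beats, 72/1.5 = 48 chords.
C: 24·2 = 48 beats, 48/1.5 = 32 chords.
D: 4·3 = 12 beats, 12/0.5 = 24 chords.
E: 11·4 = 44 beats, 44/1 = 44 chords.
Total: 2 + 48 + 32 + 24 + 44 = 150.

150 chords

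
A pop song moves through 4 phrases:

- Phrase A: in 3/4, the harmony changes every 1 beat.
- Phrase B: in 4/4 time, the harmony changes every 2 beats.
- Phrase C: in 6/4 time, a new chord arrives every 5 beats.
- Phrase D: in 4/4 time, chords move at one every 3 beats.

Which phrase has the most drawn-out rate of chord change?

A: 3 beats/bar ÷ 1 beat/chord = 3 chords/bar.
B: 4 beats/bar ÷ 2 beats/chord = 2 chords/bar.
C: 6 beats/bar ÷ 5 beats/chord = 1.2 chords/bar.
D: 4 beats/bar ÷ 3 beats/chord = 4/3 chords/bar.
Slowest is C at 1.2 chords/bar.

Phrase C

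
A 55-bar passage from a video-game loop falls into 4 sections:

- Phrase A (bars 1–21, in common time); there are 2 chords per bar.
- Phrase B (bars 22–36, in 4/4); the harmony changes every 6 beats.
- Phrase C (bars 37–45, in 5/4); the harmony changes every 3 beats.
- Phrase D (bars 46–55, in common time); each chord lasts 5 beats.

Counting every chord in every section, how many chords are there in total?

75 chords

A: 21 bars × 4 beats = 84 beats; 2 beats/chord → 42 chords.
B: 15 bars × 4 beats = 60 beats; 6 beats/chord → 10 chords.
C: 9 bars × 5 beats = 45 beats; 3 beats/chord → 15 chords.
D: 10 bars × 4 beats = 40 beats; 5 beats/chord → 8 chords.
Total: 42 + 10 + 15 + 8 = 75.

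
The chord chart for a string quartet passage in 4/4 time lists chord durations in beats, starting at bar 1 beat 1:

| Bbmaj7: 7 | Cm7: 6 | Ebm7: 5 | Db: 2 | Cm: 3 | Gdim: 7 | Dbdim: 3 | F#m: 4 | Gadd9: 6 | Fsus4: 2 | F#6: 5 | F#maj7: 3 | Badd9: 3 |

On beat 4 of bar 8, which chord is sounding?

Dbdim

Beat 4 of bar 8 is beat (8−1)×4 + 4 = 32 overall.
Running totals: Bbmaj7 ends at 7, Cm7 ends at 13, Ebm7 ends at 18, Db ends at 20, Cm ends at 23, Gdim ends at 30, Dbdim ends at 33.
Beat 32 falls within Dbdim.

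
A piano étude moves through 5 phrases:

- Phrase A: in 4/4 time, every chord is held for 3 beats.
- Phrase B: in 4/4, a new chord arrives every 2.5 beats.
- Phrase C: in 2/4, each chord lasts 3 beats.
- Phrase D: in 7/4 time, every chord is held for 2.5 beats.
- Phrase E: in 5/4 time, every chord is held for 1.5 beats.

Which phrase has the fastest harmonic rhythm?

A: each chord is 3 beats in 4/4, so 4/3 per bar.
B: each chord is 2.5 beats in 4/4, so 1.6 per bar.
C: each chord is 3 beats in 2/4, so 2/3 per bar.
D: each chord is 2.5 beats in 7/4, so 2.8 per bar.
E: each chord is 1.5 beats in 5/4, so 10/3 per bar.
Fastest is E at 10/3 chords/bar.

Phrase E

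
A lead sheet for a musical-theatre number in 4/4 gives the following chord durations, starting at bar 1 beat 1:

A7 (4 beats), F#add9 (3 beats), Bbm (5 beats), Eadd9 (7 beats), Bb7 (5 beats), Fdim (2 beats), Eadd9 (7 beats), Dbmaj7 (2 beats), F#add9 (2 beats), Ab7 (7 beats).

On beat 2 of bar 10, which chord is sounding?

Beat 2 of bar 10 is beat (10−1)×4 + 2 = 38 overall.
Running totals: A7 ends at 4, F#add9 ends at 7, Bbm ends at 12, Eadd9 ends at 19, Bb7 ends at 24, Fdim ends at 26, Eadd9 ends at 33, Dbmaj7 ends at 35, F#add9 ends at 37, Ab7 ends at 44.
Beat 38 falls within Ab7.

Ab7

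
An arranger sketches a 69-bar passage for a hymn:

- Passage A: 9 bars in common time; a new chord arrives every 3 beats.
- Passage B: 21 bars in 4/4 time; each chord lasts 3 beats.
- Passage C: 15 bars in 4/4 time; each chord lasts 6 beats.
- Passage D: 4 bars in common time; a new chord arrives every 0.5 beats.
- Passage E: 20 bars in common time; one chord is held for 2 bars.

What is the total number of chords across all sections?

92 chords

A: 9·4 = 36 beats, 36/3 = 12 chords.
B: 21·4 = 84 beats, 84/3 = 28 chords.
C: 15·4 = 60 beats, 60/6 = 10 chords.
D: 4·4 = 16 beats, 16/0.5 = 32 chords.
E: 20·4 = 80 beats, 80/8 = 10 chords.
Total: 12 + 28 + 10 + 32 + 10 = 92.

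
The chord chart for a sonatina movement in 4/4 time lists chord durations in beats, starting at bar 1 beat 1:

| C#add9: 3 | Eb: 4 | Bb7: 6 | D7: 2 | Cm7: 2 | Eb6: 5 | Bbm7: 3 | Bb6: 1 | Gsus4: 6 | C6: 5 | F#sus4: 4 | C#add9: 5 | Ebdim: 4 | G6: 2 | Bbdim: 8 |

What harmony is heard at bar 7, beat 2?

Beat 2 of bar 7 is beat (7−1)×4 + 2 = 26 overall.
Running totals: C#add9 ends at 3, Eb ends at 7, Bb7 ends at 13, D7 ends at 15, Cm7 ends at 17, Eb6 ends at 22, Bbm7 ends at 25, Bb6 ends at 26.
Beat 26 falls within Bb6.

Bb6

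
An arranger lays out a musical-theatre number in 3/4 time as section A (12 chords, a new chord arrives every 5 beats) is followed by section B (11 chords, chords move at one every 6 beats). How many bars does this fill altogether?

42 bars

A: 12 × 5 = 60 beats = 20 bars.
B: 11 × 6 = 66 beats = 22 bars.
Total: 20 + 22 = 42 bars.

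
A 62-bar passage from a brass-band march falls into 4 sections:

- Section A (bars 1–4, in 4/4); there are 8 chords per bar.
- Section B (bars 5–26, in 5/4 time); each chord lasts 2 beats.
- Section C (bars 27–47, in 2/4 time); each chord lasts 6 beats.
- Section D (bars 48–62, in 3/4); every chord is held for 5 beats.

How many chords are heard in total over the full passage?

A: 4·4 = 16 beats, 16/0.5 = 32 chords.
B: 22·5 = 110 beats, 110/2 = 55 chords.
C: 21·2 = 42 beats, 42/6 = 7 chords.
D: 15·3 = 45 beats, 45/5 = 9 chords.
Total: 32 + 55 + 7 + 9 = 103.

103 chords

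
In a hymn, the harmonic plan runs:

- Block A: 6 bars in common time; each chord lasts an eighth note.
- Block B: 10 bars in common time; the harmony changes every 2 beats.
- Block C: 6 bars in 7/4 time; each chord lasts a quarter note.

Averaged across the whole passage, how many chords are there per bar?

5 chords per bar

A: 6 × 4 = 24 beats ÷ 0.5 = 48 chords.
B: 10 × 4 = 40 beats ÷ 2 = 20 chords.
C: 6 × 7 = 42 beats ÷ 1 = 42 chords.
Overall: 110 chords over 22 bars → 110/22 = 5 chords per bar.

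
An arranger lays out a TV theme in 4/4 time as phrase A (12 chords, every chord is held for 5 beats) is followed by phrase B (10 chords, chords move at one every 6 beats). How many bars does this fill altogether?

30 bars

A: 12 × 5 = 60 beats = 15 bars.
B: 10 × 6 = 60 beats = 15 bars.
Total: 15 + 15 = 30 bars.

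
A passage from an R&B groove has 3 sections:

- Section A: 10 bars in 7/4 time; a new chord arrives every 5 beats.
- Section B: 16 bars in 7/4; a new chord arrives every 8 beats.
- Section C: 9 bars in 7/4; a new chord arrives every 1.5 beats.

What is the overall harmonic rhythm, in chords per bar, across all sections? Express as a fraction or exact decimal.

A: 10 bars of 7 beats is 70 beats; at 5 beats each that's 14 chords.
B: 16 bars of 7 beats is 112 beats; at 8 beats each that's 14 chords.
C: 9 bars of 7 beats is 63 beats; at 1.5 beats each that's 42 chords.
Overall: 70 chords over 35 bars → 70/35 = 2 chords per bar.

2 chords per bar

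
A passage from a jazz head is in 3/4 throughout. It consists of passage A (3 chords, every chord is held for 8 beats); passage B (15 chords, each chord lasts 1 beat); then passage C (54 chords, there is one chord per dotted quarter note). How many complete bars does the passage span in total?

40 bars

A: 3 × 8 = 24 beats = 8 bars.
B: 15 × 1 = 15 beats = 5 bars.
C: 54 × 1.5 = 81 beats = 27 bars.
Total: 8 + 5 + 27 = 40 bars.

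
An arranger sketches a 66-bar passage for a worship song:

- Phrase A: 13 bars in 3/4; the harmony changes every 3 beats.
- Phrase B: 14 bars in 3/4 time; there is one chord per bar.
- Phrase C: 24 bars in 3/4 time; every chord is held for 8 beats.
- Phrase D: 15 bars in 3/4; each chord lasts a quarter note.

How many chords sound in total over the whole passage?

A: 13 bars × 3 beats = 39 beats; 3 beats/chord → 13 chords.
B: 14 bars × 3 beats = 42 beats; 3 beats/chord → 14 chords.
C: 24 bars × 3 beats = 72 beats; 8 beats/chord → 9 chords.
D: 15 bars × 3 beats = 45 beats; 1 beat/chord → 45 chords.
Total: 13 + 14 + 9 + 45 = 81.

81 chords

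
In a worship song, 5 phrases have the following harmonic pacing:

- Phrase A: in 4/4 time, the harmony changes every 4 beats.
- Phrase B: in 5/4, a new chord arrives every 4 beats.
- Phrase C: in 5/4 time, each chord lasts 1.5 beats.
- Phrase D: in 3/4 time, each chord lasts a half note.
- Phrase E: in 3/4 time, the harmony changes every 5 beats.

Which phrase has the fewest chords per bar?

A: each chord is 4 beats in 4/4, so 1 per bar.
B: each chord is 4 beats in 5/4, so 1.25 per bar.
C: each chord is 1.5 beats in 5/4, so 10/3 per bar.
D: each chord is 2 beats in 3/4, so 1.5 per bar.
E: each chord is 5 beats in 3/4, so 0.6 per bar.
Slowest is E at 0.6 chords/bar.

Phrase E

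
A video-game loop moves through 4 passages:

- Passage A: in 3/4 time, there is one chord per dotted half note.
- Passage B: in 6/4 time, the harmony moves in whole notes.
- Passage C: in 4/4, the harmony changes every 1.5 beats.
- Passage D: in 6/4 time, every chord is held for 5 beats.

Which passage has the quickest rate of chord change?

A: 3 beats/bar ÷ 3 beats/chord = 1 chord/bar.
B: 6 beats/bar ÷ 4 beats/chord = 1.5 chords/bar.
C: 4 beats/bar ÷ 1.5 beats/chord = 8/3 chords/bar.
D: 6 beats/bar ÷ 5 beats/chord = 1.2 chords/bar.
Fastest is C at 8/3 chords/bar.

Passage C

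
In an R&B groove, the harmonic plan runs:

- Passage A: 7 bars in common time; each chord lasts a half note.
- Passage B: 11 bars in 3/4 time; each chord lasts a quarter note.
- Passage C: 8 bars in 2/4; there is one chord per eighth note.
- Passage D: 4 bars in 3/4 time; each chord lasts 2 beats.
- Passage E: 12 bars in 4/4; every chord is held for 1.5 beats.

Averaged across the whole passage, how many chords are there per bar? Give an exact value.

39/14 chords per bar

A: 7 bars of 4 beats is 28 beats; at 2 beats each that's 14 chords.
B: 11 bars of 3 beats is 33 beats; at 1 beat each that's 33 chords.
C: 8 bars of 2 beats is 16 beats; at 0.5 beats each that's 32 chords.
D: 4 bars of 3 beats is 12 beats; at 2 beats each that's 6 chords.
E: 12 bars of 4 beats is 48 beats; at 1.5 beats each that's 32 chords.
Overall: 117 chords over 42 bars → 117/42 = 39/14 chords per bar.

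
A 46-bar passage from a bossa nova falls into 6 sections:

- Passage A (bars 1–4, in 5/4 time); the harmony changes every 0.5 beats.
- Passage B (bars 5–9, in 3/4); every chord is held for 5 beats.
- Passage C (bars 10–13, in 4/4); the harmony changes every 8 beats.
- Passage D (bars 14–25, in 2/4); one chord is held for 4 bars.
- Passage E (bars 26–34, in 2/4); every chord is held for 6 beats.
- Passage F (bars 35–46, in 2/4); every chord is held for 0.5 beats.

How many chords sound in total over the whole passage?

99 chords

A: 4·5 = 20 beats, 20/0.5 = 40 chords.
B: 5·3 = 15 beats, 15/5 = 3 chords.
C: 4·4 = 16 beats, 16/8 = 2 chords.
D: 12·2 = 24 beats, 24/8 = 3 chords.
E: 9·2 = 18 beats, 18/6 = 3 chords.
F: 12·2 = 24 beats, 24/0.5 = 48 chords.
Total: 40 + 3 + 2 + 3 + 3 + 48 = 99.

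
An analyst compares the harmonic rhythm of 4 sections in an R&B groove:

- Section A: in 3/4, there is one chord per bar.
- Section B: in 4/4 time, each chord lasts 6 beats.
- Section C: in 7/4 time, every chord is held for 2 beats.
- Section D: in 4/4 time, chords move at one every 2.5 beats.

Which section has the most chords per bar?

Section C

A: 3 beats/bar ÷ 3 beats/chord = 1 chord/bar.
B: 4 beats/bar ÷ 6 beats/chord = 2/3 chords/bar.
C: 7 beats/bar ÷ 2 beats/chord = 3.5 chords/bar.
D: 4 beats/bar ÷ 2.5 beats/chord = 1.6 chords/bar.
Fastest is C at 3.5 chords/bar.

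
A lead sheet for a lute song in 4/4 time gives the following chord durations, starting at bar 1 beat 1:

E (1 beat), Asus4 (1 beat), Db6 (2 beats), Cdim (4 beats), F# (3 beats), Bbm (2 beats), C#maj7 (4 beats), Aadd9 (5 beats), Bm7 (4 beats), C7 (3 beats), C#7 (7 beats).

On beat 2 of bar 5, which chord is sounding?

Beat 2 of bar 5 is beat (5−1)×4 + 2 = 18 overall.
Running totals: E ends at 1, Asus4 ends at 2, Db6 ends at 4, Cdim ends at 8, F# ends at 11, Bbm ends at 13, C#maj7 ends at 17, Aadd9 ends at 22.
Beat 18 falls within Aadd9.

Aadd9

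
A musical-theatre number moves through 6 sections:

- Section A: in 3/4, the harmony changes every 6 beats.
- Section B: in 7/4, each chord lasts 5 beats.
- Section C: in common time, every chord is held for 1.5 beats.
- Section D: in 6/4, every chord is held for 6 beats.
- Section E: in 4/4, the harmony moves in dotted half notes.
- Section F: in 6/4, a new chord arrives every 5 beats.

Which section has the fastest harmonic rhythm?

Section C

A: 3 beats/bar ÷ 6 beats/chord = 0.5 chords/bar.
B: 7 beats/bar ÷ 5 beats/chord = 1.4 chords/bar.
C: 4 beats/bar ÷ 1.5 beats/chord = 8/3 chords/bar.
D: 6 beats/bar ÷ 6 beats/chord = 1 chord/bar.
E: 4 beats/bar ÷ 3 beats/chord = 4/3 chords/bar.
F: 6 beats/bar ÷ 5 beats/chord = 1.2 chords/bar.
Fastest is C at 8/3 chords/bar.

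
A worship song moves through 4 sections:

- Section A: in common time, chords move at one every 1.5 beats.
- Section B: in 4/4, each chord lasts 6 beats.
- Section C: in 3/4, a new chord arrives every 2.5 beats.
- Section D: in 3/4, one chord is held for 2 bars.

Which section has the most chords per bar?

A: 4 beats/bar ÷ 1.5 beats/chord = 8/3 chords/bar.
B: 4 beats/bar ÷ 6 beats/chord = 2/3 chords/bar.
C: 3 beats/bar ÷ 2.5 beats/chord = 1.2 chords/bar.
D: 3 beats/bar ÷ 6 beats/chord = 0.5 chords/bar.
Fastest is A at 8/3 chords/bar.

Section A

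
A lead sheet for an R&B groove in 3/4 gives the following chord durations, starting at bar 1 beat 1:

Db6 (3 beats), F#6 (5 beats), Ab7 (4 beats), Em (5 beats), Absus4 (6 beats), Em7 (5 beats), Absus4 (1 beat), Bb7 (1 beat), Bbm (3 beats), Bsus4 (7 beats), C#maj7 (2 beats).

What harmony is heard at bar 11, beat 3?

Beat 3 of bar 11 is beat (11−1)×3 + 3 = 33 overall.
Running totals: Db6 ends at 3, F#6 ends at 8, Ab7 ends at 12, Em ends at 17, Absus4 ends at 23, Em7 ends at 28, Absus4 ends at 29, Bb7 ends at 30, Bbm ends at 33.
Beat 33 falls within Bbm.

Bbm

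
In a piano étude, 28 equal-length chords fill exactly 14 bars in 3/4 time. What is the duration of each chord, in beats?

1.5 beats

14 bars × 3 beats/bar = 42 beats total.
42 beats ÷ 28 chords = 1.5 beats per chord.
(That is a dotted quarter note.)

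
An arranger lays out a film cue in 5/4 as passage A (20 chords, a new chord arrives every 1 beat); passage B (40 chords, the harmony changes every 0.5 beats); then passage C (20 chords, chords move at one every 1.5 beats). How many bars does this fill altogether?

14 bars

A: 20 × 1 = 20 beats = 4 bars.
B: 40 × 0.5 = 20 beats = 4 bars.
C: 20 × 1.5 = 30 beats = 6 bars.
Total: 4 + 4 + 6 = 14 bars.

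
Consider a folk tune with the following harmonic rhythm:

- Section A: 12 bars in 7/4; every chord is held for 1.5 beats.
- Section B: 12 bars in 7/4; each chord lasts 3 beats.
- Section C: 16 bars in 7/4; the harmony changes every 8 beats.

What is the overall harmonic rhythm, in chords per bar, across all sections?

2.45 chords per bar

A: 12 bars of 7 beats is 84 beats; at 1.5 beats each that's 56 chords.
B: 12 bars of 7 beats is 84 beats; at 3 beats each that's 28 chords.
C: 16 bars of 7 beats is 112 beats; at 8 beats each that's 14 chords.
Overall: 98 chords over 40 bars → 98/40 = 2.45 chords per bar.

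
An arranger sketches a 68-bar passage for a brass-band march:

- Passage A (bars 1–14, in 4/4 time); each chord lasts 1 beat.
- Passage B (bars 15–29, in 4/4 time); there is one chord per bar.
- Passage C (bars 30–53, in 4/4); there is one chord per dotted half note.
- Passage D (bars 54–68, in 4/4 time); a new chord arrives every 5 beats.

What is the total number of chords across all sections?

A: 14·4 = 56 beats, 56/1 = 56 chords.
B: 15·4 = 60 beats, 60/4 = 15 chords.
C: 24·4 = 96 beats, 96/3 = 32 chords.
D: 15·4 = 60 beats, 60/5 = 12 chords.
Total: 56 + 15 + 32 + 12 = 115.

115 chords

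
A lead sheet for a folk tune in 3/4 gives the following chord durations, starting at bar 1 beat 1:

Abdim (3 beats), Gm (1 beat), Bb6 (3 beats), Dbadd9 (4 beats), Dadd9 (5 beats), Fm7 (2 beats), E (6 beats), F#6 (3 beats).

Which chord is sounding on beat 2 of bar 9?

Beat 2 of bar 9 is beat (9−1)×3 + 2 = 26 overall.
Running totals: Abdim ends at 3, Gm ends at 4, Bb6 ends at 7, Dbadd9 ends at 11, Dadd9 ends at 16, Fm7 ends at 18, E ends at 24, F#6 ends at 27.
Beat 26 falls within F#6.

F#6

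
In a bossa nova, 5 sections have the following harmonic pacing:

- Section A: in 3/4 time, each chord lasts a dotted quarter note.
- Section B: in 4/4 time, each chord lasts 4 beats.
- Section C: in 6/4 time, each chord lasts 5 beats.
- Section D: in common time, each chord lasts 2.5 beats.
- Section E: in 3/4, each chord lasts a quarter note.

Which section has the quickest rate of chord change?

A: each chord is 1.5 beats in 3/4, so 2 per bar.
B: each chord is 4 beats in 4/4, so 1 per bar.
C: each chord is 5 beats in 6/4, so 1.2 per bar.
D: each chord is 2.5 beats in 4/4, so 1.6 per bar.
E: each chord is 1 beat in 3/4, so 3 per bar.
Fastest is E at 3 chords/bar.

Section E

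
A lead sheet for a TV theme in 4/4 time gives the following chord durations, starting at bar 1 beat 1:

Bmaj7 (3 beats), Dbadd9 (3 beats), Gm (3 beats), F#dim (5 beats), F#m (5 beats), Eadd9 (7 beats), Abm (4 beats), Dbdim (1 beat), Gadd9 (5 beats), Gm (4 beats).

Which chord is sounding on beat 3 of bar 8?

Beat 3 of bar 8 is beat (8−1)×4 + 3 = 31 overall.
Running totals: Bmaj7 ends at 3, Dbadd9 ends at 6, Gm ends at 9, F#dim ends at 14, F#m ends at 19, Eadd9 ends at 26, Abm ends at 30, Dbdim ends at 31.
Beat 31 falls within Dbdim.

Dbdim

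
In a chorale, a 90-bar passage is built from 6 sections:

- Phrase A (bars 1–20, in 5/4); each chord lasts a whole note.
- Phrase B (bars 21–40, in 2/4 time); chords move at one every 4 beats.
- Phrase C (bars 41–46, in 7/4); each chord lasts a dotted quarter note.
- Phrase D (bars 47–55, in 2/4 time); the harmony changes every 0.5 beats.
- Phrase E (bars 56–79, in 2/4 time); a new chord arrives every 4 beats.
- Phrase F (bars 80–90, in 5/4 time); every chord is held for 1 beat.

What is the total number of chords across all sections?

A: 20 bars × 5 beats = 100 beats; 4 beats/chord → 25 chords.
B: 20 bars × 2 beats = 40 beats; 4 beats/chord → 10 chords.
C: 6 bars × 7 beats = 42 beats; 1.5 beats/chord → 28 chords.
D: 9 bars × 2 beats = 18 beats; 0.5 beats/chord → 36 chords.
E: 24 bars × 2 beats = 48 beats; 4 beats/chord → 12 chords.
F: 11 bars × 5 beats = 55 beats; 1 beat/chord → 55 chords.
Total: 25 + 10 + 28 + 36 + 12 + 55 = 166.

166 chords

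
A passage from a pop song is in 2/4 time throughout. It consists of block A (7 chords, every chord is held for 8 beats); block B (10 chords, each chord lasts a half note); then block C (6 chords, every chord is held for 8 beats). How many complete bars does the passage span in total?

A: 7 × 8 = 56 beats = 28 bars.
B: 10 × 2 = 20 beats = 10 bars.
C: 6 × 8 = 48 beats = 24 bars.
Total: 28 + 10 + 24 = 62 bars.

62 bars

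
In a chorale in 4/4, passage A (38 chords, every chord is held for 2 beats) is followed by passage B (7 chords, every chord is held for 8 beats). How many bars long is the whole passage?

A: 38 × 2 = 76 beats = 19 bars.
B: 7 × 8 = 56 beats = 14 bars.
Total: 19 + 14 = 33 bars.

33 bars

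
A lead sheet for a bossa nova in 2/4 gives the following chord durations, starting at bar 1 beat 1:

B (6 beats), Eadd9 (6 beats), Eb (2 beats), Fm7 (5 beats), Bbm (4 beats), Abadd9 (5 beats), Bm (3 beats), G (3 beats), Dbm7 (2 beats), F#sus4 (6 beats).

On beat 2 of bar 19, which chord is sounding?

F#sus4

Beat 2 of bar 19 is beat (19−1)×2 + 2 = 38 overall.
Running totals: B ends at 6, Eadd9 ends at 12, Eb ends at 14, Fm7 ends at 19, Bbm ends at 23, Abadd9 ends at 28, Bm ends at 31, G ends at 34, Dbm7 ends at 36, F#sus4 ends at 42.
Beat 38 falls within F#sus4.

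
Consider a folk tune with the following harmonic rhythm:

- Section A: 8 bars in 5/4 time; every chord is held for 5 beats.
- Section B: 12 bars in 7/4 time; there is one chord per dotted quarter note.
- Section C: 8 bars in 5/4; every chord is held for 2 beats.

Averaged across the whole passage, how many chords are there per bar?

A: 8 bars of 5 beats is 40 beats; at 5 beats each that's 8 chords.
B: 12 bars of 7 beats is 84 beats; at 1.5 beats each that's 56 chords.
C: 8 bars of 5 beats is 40 beats; at 2 beats each that's 20 chords.
Overall: 84 chords over 28 bars → 84/28 = 3 chords per bar.

3 chords per bar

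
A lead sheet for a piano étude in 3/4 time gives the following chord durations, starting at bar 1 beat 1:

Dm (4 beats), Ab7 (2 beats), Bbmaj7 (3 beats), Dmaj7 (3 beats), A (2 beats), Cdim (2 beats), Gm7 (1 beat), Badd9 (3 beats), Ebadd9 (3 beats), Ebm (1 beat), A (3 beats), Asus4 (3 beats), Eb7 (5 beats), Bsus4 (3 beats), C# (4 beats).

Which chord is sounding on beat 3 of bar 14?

Beat 3 of bar 14 is beat (14−1)×3 + 3 = 42 overall.
Running totals: Dm ends at 4, Ab7 ends at 6, Bbmaj7 ends at 9, Dmaj7 ends at 12, A ends at 14, Cdim ends at 16, Gm7 ends at 17, Badd9 ends at 20, Ebadd9 ends at 23, Ebm ends at 24, A ends at 27, Asus4 ends at 30, Eb7 ends at 35, Bsus4 ends at 38, C# ends at 42.
Beat 42 falls within C#.

C#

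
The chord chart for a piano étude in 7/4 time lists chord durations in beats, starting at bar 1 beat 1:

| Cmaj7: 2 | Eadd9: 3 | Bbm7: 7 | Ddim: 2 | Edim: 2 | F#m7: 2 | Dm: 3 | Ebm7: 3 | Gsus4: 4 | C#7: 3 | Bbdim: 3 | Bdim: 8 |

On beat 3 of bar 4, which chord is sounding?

Beat 3 of bar 4 is beat (4−1)×7 + 3 = 24 overall.
Running totals: Cmaj7 ends at 2, Eadd9 ends at 5, Bbm7 ends at 12, Ddim ends at 14, Edim ends at 16, F#m7 ends at 18, Dm ends at 21, Ebm7 ends at 24.
Beat 24 falls within Ebm7.

Ebm7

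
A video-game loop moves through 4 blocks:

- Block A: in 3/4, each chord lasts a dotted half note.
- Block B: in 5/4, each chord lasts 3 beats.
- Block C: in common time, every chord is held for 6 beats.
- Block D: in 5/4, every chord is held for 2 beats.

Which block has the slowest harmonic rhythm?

Block C

A: each chord is 3 beats in 3/4, so 1 per bar.
B: each chord is 3 beats in 5/4, so 5/3 per bar.
C: each chord is 6 beats in 4/4, so 2/3 per bar.
D: each chord is 2 beats in 5/4, so 2.5 per bar.
Slowest is C at 2/3 chords/bar.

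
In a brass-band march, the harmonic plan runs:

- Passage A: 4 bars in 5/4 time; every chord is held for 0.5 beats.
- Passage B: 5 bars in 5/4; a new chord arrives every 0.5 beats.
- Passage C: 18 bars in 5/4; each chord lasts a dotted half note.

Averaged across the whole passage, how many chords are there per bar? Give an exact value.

A: 4 × 5 = 20 beats ÷ 0.5 = 40 chords.
B: 5 × 5 = 25 beats ÷ 0.5 = 50 chords.
C: 18 × 5 = 90 beats ÷ 3 = 30 chords.
Overall: 120 chords over 27 bars → 120/27 = 40/9 chords per bar.

40/9 chords per bar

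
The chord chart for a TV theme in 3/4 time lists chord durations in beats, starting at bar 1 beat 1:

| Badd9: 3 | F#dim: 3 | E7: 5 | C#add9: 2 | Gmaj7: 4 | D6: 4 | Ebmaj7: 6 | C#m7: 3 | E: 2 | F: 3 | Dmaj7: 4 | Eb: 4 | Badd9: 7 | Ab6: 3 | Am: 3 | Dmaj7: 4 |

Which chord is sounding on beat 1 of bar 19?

Beat 1 of bar 19 is beat (19−1)×3 + 1 = 55 overall.
Running totals: Badd9 ends at 3, F#dim ends at 6, E7 ends at 11, C#add9 ends at 13, Gmaj7 ends at 17, D6 ends at 21, Ebmaj7 ends at 27, C#m7 ends at 30, E ends at 32, F ends at 35, Dmaj7 ends at 39, Eb ends at 43, Badd9 ends at 50, Ab6 ends at 53, Am ends at 56.
Beat 55 falls within Am.

Am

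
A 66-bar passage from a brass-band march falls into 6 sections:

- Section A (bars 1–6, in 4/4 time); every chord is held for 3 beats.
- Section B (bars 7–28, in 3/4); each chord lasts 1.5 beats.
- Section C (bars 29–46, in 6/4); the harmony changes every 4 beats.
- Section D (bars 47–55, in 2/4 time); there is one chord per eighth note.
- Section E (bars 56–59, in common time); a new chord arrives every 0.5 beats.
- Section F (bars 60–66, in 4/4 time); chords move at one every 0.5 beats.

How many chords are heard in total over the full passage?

203 chords

A has 24 beats and chords last 3 each, so 8 chords.
B has 66 beats and chords last 1.5 each, so 44 chords.
C has 108 beats and chords last 4 each, so 27 chords.
D has 18 beats and chords last 0.5 each, so 36 chords.
E has 16 beats and chords last 0.5 each, so 32 chords.
F has 28 beats and chords last 0.5 each, so 56 chords.
Total: 8 + 44 + 27 + 36 + 32 + 56 = 203.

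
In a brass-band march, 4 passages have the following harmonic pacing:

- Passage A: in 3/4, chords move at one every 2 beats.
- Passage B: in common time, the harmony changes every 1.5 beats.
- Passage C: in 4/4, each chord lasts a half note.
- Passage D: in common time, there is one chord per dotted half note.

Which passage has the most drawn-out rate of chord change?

A: each chord is 2 beats in 3/4, so 1.5 per bar.
B: each chord is 1.5 beats in 4/4, so 8/3 per bar.
C: each chord is 2 beats in 4/4, so 2 per bar.
D: each chord is 3 beats in 4/4, so 4/3 per bar.
Slowest is D at 4/3 chords/bar.

Passage D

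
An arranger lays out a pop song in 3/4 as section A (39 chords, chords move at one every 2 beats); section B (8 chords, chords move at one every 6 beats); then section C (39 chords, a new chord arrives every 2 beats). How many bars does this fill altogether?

68 bars

A: 39 × 2 = 78 beats = 26 bars.
B: 8 × 6 = 48 beats = 16 bars.
C: 39 × 2 = 78 beats = 26 bars.
Total: 26 + 16 + 26 = 68 bars.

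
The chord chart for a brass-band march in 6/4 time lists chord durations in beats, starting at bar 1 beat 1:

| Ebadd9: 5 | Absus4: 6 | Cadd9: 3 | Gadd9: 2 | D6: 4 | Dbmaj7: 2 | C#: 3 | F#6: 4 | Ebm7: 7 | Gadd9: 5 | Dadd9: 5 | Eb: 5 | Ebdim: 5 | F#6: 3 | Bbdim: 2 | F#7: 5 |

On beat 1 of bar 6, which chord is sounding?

Ebm7

Beat 1 of bar 6 is beat (6−1)×6 + 1 = 31 overall.
Running totals: Ebadd9 ends at 5, Absus4 ends at 11, Cadd9 ends at 14, Gadd9 ends at 16, D6 ends at 20, Dbmaj7 ends at 22, C# ends at 25, F#6 ends at 29, Ebm7 ends at 36.
Beat 31 falls within Ebm7.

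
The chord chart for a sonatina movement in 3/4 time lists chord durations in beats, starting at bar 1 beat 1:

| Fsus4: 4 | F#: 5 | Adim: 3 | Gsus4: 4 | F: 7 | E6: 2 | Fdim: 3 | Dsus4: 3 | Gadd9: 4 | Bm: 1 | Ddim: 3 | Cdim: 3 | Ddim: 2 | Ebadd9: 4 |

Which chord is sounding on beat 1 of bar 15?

Beat 1 of bar 15 is beat (15−1)×3 + 1 = 43 overall.
Running totals: Fsus4 ends at 4, F# ends at 9, Adim ends at 12, Gsus4 ends at 16, F ends at 23, E6 ends at 25, Fdim ends at 28, Dsus4 ends at 31, Gadd9 ends at 35, Bm ends at 36, Ddim ends at 39, Cdim ends at 42, Ddim ends at 44.
Beat 43 falls within Ddim.

Ddim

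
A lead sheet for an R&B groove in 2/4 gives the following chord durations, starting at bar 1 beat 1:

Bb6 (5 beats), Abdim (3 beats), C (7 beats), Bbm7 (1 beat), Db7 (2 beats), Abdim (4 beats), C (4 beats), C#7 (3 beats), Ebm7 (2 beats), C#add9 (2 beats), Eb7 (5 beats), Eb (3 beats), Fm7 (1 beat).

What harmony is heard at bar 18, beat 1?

Eb7

Beat 1 of bar 18 is beat (18−1)×2 + 1 = 35 overall.
Running totals: Bb6 ends at 5, Abdim ends at 8, C ends at 15, Bbm7 ends at 16, Db7 ends at 18, Abdim ends at 22, C ends at 26, C#7 ends at 29, Ebm7 ends at 31, C#add9 ends at 33, Eb7 ends at 38.
Beat 35 falls within Eb7.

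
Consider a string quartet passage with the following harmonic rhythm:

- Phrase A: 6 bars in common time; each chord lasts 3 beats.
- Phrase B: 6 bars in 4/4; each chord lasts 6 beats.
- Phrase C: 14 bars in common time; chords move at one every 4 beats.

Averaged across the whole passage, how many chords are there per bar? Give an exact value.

1 chords per bar

A: 6 × 4 = 24 beats ÷ 3 = 8 chords.
B: 6 × 4 = 24 beats ÷ 6 = 4 chords.
C: 14 × 4 = 56 beats ÷ 4 = 14 chords.
Overall: 26 chords over 26 bars → 26/26 = 1 chords per bar.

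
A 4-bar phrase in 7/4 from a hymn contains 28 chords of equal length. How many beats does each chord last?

1 beat

4 bars × 7 beats/bar = 28 beats total.
28 beats ÷ 28 chords = 1 beats per chord.
(That is a quarter note.)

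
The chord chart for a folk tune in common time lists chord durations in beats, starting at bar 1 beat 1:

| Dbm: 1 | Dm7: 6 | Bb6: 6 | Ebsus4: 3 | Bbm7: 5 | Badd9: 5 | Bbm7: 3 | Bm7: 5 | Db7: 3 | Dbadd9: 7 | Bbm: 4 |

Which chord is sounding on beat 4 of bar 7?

Beat 4 of bar 7 is beat (7−1)×4 + 4 = 28 overall.
Running totals: Dbm ends at 1, Dm7 ends at 7, Bb6 ends at 13, Ebsus4 ends at 16, Bbm7 ends at 21, Badd9 ends at 26, Bbm7 ends at 29.
Beat 28 falls within Bbm7.

Bbm7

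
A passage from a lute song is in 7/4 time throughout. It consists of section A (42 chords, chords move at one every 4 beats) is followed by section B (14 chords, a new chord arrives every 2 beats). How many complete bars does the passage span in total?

28 bars

A: 42 × 4 = 168 beats = 24 bars.
B: 14 × 2 = 28 beats = 4 bars.
Total: 24 + 4 = 28 bars.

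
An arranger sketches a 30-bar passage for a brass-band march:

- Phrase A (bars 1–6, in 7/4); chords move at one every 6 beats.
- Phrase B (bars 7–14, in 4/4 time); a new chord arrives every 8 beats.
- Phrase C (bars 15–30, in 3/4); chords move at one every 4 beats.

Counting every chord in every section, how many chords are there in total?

A: 6·7 = 42 beats, 42/6 = 7 chords.
B: 8·4 = 32 beats, 32/8 = 4 chords.
C: 16·3 = 48 beats, 48/4 = 12 chords.
Total: 7 + 4 + 12 = 23.

23 chords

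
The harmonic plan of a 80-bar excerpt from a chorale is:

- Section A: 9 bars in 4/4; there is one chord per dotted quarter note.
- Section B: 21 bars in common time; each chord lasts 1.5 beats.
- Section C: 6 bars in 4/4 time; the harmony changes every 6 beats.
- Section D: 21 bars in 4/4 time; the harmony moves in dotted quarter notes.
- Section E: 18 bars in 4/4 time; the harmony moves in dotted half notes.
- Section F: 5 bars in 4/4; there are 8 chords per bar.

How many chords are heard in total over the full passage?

A has 36 beats and chords last 1.5 each, so 24 chords.
B has 84 beats and chords last 1.5 each, so 56 chords.
C has 24 beats and chords last 6 each, so 4 chords.
D has 84 beats and chords last 1.5 each, so 56 chords.
E has 72 beats and chords last 3 each, so 24 chords.
F has 20 beats and chords last 0.5 each, so 40 chords.
Total: 24 + 56 + 4 + 56 + 24 + 40 = 204.

204 chords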